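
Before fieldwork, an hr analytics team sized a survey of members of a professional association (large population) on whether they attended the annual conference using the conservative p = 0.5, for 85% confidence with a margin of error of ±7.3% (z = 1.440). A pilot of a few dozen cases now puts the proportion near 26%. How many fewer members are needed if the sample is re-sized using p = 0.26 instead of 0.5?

Conservative (p = 0.5): n = 1.440² × 0.25 / 0.073² ≈ 97.28 → 98.
Using p = 0.26: p(1−p) = 0.1924, so n = 1.440² × 0.1924 / 0.073² ≈ 74.87 → 75.
Reduction: 98 − 75 = 23.

23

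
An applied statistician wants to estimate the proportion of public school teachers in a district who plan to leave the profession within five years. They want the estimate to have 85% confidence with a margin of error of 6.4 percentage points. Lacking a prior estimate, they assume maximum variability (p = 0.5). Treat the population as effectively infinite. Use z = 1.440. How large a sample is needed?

With p = 0.5, p(1−p) = 0.25.
n = z²·p(1−p)/E² = 1.440² × 0.2500 / 0.064² = 2.0736 × 0.2500 / 0.004096 ≈ 126.56.
Rounding up gives n = 127.

127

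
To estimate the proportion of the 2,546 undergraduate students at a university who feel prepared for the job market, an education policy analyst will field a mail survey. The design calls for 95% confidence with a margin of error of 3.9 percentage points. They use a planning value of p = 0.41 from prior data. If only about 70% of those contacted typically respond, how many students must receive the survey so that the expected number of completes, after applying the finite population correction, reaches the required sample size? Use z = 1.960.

Completed interviews needed (unadjusted): n₀ = 1.960² × 0.2419 / 0.039² ≈ 610.97 → 611.
FPC for N = 2,546: n = 611 / (1 + 610/2546) = 611 / 1.2396 ≈ 492.90 → 493.
At a 70% response rate, contacts needed = 493 / 0.70 ≈ 704.29 → 705.

705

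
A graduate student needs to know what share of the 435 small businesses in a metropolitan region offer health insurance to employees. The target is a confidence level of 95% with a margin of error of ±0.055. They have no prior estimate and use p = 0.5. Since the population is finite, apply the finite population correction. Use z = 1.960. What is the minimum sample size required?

184

Unadjusted: n₀ = 1.960² × 0.50 × 0.50 / 0.055² ≈ 317.49, so n₀ = 318.
Finite population correction with N = 435: n = n₀ / (1 + (n₀−1)/N) = 318 / (1 + 317/435) = 318 / 1.7287 ≈ 183.95.
Rounding up, n = 184.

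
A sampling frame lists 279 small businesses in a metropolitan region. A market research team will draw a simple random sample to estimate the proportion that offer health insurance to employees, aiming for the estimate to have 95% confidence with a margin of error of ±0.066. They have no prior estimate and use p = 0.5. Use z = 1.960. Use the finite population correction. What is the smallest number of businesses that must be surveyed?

124

Unadjusted: n₀ = 1.960² × 0.50 × 0.50 / 0.066² ≈ 220.48, so n₀ = 221.
Finite population correction with N = 279: n = n₀ / (1 + (n₀−1)/N) = 221 / (1 + 220/279) = 221 / 1.7885 ≈ 123.57.
Rounding up, n = 124.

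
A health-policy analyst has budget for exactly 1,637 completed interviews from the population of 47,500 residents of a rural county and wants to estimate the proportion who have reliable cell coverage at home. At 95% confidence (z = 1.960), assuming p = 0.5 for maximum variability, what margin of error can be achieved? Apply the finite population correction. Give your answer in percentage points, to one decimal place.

2.4

Finite-population factor: (N−n)/(N−1) = (47500−1637)/(47500−1) = 0.9656.
SE(p̂) = √[p(1−p)/n · (N−n)/(N−1)] = √[0.2500/1637 × 0.9656] = 0.01214.
E = z × SE = 1.960 × 0.01214 = 0.02380 ≈ 2.4 percentage points.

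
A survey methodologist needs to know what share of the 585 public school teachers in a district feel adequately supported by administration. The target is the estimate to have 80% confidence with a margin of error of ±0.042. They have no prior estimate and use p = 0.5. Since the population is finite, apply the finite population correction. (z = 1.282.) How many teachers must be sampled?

Unadjusted: n₀ = 1.282² × 0.50 × 0.50 / 0.042² ≈ 232.93, so n₀ = 233.
Finite population correction with N = 585: n = n₀ / (1 + (n₀−1)/N) = 233 / (1 + 232/585) = 233 / 1.3966 ≈ 166.84.
Rounding up, n = 167.

167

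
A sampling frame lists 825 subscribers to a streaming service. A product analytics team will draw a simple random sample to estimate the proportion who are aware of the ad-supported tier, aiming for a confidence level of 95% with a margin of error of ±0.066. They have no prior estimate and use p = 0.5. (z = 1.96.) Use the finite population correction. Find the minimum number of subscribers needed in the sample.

175

Unadjusted: n₀ = 1.96² × 0.50 × 0.50 / 0.066² ≈ 220.48, so n₀ = 221.
Finite population correction with N = 825: n = n₀ / (1 + (n₀−1)/N) = 221 / (1 + 220/825) = 221 / 1.2667 ≈ 174.47.
Rounding up, n = 175.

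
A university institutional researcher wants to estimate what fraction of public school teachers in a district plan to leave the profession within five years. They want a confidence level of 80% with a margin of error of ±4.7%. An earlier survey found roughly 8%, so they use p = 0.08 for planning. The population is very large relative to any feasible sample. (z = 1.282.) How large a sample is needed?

55

With p = 0.08, p(1−p) = 0.0736.
n = z²·p(1−p)/E² = 1.282² × 0.0736 / 0.047² = 1.6435 × 0.0736 / 0.002209 ≈ 54.76.
Rounding up gives n = 55.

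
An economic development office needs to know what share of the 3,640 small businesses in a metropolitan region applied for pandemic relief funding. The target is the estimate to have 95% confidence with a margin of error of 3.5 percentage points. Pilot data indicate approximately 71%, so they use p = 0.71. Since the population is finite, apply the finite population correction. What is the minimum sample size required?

For 95% confidence, z = 1.960.
Unadjusted: n₀ = 1.960² × 0.71 × 0.29 / 0.035² ≈ 645.70, so n₀ = 646.
Finite population correction with N = 3,640: n = n₀ / (1 + (n₀−1)/N) = 646 / (1 + 645/3640) = 646 / 1.1772 ≈ 548.76.
Rounding up, n = 549.

549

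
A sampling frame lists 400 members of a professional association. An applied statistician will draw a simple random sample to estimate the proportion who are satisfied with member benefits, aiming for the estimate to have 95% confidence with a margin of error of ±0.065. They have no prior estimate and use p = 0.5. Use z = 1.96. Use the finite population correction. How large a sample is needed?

146

Unadjusted: n₀ = 1.96² × 0.50 × 0.50 / 0.065² ≈ 227.31, so n₀ = 228.
Finite population correction with N = 400: n = n₀ / (1 + (n₀−1)/N) = 228 / (1 + 227/400) = 228 / 1.5675 ≈ 145.45.
Rounding up, n = 146.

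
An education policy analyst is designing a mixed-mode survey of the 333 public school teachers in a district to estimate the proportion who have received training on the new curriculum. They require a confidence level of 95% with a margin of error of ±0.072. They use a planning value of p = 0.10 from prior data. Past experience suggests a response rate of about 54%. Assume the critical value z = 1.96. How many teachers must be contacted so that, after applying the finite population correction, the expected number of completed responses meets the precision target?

104

Completed interviews needed (unadjusted): n₀ = 1.96² × 0.0900 / 0.072² ≈ 66.69 → 67.
FPC for N = 333: n = 67 / (1 + 66/333) = 67 / 1.1982 ≈ 55.92 → 56.
At a 54% response rate, contacts needed = 56 / 0.54 ≈ 103.70 → 104.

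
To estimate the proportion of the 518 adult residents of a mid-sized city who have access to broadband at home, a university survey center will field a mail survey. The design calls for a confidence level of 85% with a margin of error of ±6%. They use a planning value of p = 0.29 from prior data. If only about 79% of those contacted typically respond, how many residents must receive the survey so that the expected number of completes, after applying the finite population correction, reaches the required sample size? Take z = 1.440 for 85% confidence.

Completed interviews needed (unadjusted): n₀ = 1.440² × 0.2059 / 0.060² ≈ 118.60 → 119.
FPC for N = 518: n = 119 / (1 + 118/518) = 119 / 1.2278 ≈ 96.92 → 97.
At a 79% response rate, contacts needed = 97 / 0.79 ≈ 122.78 → 123.

123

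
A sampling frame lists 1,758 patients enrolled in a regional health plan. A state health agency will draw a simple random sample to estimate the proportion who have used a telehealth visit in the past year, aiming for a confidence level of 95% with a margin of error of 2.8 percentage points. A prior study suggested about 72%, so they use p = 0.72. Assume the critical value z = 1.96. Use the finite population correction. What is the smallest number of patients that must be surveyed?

633

Unadjusted: n₀ = 1.96² × 0.72 × 0.28 / 0.028² ≈ 987.84, so n₀ = 988.
Finite population correction with N = 1,758: n = n₀ / (1 + (n₀−1)/N) = 988 / (1 + 987/1758) = 988 / 1.5614 ≈ 632.75.
Rounding up, n = 633.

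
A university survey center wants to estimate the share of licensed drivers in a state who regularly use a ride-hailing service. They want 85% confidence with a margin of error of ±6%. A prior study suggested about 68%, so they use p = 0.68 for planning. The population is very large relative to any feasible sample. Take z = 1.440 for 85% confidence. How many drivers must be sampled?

126

With p = 0.68, p(1−p) = 0.2176.
n = z²·p(1−p)/E² = 1.440² × 0.2176 / 0.060² = 2.0736 × 0.2176 / 0.003600 ≈ 125.34.
Rounding up gives n = 126.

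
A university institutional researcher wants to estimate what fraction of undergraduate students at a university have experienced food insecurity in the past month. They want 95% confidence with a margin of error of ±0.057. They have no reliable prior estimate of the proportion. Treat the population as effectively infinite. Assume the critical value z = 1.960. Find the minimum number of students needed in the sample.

With no prior estimate, use p = 0.5, giving p(1−p) = 0.25.
n = z²·p(1−p)/E² = 1.960² × 0.2500 / 0.057² = 3.8416 × 0.2500 / 0.003249 ≈ 295.60.
Rounding up gives n = 296.

296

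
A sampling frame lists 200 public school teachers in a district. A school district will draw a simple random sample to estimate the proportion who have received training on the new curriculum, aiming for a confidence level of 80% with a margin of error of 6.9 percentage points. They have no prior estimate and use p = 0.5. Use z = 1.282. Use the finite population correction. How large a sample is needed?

61

Unadjusted: n₀ = 1.282² × 0.50 × 0.50 / 0.069² ≈ 86.30, so n₀ = 87.
Finite population correction with N = 200: n = n₀ / (1 + (n₀−1)/N) = 87 / (1 + 86/200) = 87 / 1.4300 ≈ 60.84.
Rounding up, n = 61.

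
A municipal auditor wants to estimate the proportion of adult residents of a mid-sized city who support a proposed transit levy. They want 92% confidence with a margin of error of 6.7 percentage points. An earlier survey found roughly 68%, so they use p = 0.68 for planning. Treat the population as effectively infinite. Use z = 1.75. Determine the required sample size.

With p = 0.68, p(1−p) = 0.2176.
n = z²·p(1−p)/E² = 1.75² × 0.2176 / 0.067² = 3.0625 × 0.2176 / 0.004489 ≈ 148.45.
Rounding up gives n = 149.

149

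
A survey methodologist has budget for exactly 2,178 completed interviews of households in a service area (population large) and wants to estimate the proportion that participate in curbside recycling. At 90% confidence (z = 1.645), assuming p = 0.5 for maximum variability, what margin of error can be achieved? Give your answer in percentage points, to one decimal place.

1.8

SE(p̂) = √[p(1−p)/n] = √[0.2500/2178] = 0.01071.
E = z × SE = 1.645 × 0.01071 = 0.01762, or 1.8 percentage points.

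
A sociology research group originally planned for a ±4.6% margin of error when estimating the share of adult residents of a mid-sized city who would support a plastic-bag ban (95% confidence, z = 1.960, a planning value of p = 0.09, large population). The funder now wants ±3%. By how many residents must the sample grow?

201

At ±4.6%: n = 1.960² × 0.0819 / 0.046² ≈ 148.69 → 149.
At ±3%: n = 1.960² × 0.0819 / 0.030² ≈ 349.59 → 350.
Additional respondents: 350 − 149 = 201.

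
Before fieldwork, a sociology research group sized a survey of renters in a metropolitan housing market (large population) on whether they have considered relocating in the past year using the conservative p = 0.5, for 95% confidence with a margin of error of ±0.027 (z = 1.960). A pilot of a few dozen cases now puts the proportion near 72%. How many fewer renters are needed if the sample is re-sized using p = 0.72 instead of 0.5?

255

Conservative (p = 0.5): n = 1.960² × 0.25 / 0.027² ≈ 1317.42 → 1318.
Using p = 0.72: p(1−p) = 0.2016, so n = 1.960² × 0.2016 / 0.027² ≈ 1062.37 → 1063.
Reduction: 1318 − 1063 = 255.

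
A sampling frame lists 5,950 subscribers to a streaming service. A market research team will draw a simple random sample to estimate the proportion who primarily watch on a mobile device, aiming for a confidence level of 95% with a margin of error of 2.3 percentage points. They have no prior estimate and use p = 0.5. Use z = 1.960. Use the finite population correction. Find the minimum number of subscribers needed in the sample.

Unadjusted: n₀ = 1.960² × 0.50 × 0.50 / 0.023² ≈ 1815.50, so n₀ = 1816.
Finite population correction with N = 5,950: n = n₀ / (1 + (n₀−1)/N) = 1816 / (1 + 1815/5950) = 1816 / 1.3050 ≈ 1391.53.
Rounding up, n = 1392.

1392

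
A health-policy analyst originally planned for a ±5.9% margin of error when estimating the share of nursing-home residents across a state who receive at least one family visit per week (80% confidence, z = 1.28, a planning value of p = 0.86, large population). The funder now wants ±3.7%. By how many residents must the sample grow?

88

At ±5.9%: n = 1.28² × 0.1204 / 0.059² ≈ 56.67 → 57.
At ±3.7%: n = 1.28² × 0.1204 / 0.037² ≈ 144.09 → 145.
Additional respondents: 145 − 57 = 88.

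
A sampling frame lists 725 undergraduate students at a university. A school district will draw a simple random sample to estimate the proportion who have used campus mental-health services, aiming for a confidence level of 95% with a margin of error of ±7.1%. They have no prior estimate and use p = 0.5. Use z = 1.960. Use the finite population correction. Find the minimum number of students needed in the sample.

152

Unadjusted: n₀ = 1.960² × 0.50 × 0.50 / 0.071² ≈ 190.52, so n₀ = 191.
Finite population correction with N = 725: n = n₀ / (1 + (n₀−1)/N) = 191 / (1 + 190/725) = 191 / 1.2621 ≈ 151.34.
Rounding up, n = 152.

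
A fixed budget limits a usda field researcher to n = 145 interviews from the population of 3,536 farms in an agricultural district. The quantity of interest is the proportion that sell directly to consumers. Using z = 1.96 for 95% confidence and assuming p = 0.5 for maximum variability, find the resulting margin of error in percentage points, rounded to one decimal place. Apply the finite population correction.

Finite-population factor: (N−n)/(N−1) = (3536−145)/(3536−1) = 0.9593.
SE(p̂) = √[p(1−p)/n · (N−n)/(N−1)] = √[0.2500/145 × 0.9593] = 0.04067.
E = z × SE = 1.96 × 0.04067 = 0.07971 ≈ 8.0 percentage points.

8.0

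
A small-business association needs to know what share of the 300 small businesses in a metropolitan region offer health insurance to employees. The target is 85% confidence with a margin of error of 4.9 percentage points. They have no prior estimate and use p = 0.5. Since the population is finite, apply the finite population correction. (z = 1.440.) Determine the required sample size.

Unadjusted: n₀ = 1.440² × 0.50 × 0.50 / 0.049² ≈ 215.91, so n₀ = 216.
Finite population correction with N = 300: n = n₀ / (1 + (n₀−1)/N) = 216 / (1 + 215/300) = 216 / 1.7167 ≈ 125.83.
Rounding up, n = 126.

126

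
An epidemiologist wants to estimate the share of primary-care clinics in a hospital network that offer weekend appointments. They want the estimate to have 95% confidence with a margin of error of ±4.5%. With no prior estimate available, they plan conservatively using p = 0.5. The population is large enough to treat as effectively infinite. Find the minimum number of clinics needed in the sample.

475

For 95% confidence, z = 1.960.
With p = 0.5, p(1−p) = 0.25.
n = z²·p(1−p)/E² = 1.960² × 0.2500 / 0.045² = 3.8416 × 0.2500 / 0.002025 ≈ 474.27.
Rounding up gives n = 475.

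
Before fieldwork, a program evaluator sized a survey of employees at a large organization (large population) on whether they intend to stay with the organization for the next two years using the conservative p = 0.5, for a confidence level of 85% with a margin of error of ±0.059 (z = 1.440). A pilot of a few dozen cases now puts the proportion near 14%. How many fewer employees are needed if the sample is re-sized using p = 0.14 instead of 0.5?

Conservative (p = 0.5): n = 1.440² × 0.25 / 0.059² ≈ 148.92 → 149.
Using p = 0.14: p(1−p) = 0.1204, so n = 1.440² × 0.1204 / 0.059² ≈ 71.72 → 72.
Reduction: 149 − 72 = 77.

77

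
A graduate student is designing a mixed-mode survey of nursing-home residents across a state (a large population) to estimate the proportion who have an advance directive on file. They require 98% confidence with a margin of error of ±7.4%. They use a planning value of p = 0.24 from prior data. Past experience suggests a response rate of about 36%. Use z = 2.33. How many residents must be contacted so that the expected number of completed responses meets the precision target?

503

Completed interviews needed: n₀ = 2.33² × 0.1824 / 0.074² ≈ 180.83 → 181.
At a 36% response rate, contacts needed = 181 / 0.36 ≈ 502.78 → 503.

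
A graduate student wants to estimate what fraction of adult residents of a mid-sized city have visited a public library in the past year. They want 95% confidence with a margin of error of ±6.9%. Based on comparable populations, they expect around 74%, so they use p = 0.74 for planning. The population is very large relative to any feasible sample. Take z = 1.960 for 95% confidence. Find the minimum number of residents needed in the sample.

With p = 0.74, p(1−p) = 0.1924.
n = z²·p(1−p)/E² = 1.960² × 0.1924 / 0.069² = 3.8416 × 0.1924 / 0.004761 ≈ 155.25.
Rounding up gives n = 156.

156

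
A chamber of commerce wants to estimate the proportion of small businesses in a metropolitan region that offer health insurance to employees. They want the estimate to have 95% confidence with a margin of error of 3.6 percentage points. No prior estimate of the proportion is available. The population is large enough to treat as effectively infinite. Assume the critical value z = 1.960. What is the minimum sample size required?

742

With no prior estimate, use p = 0.5, giving p(1−p) = 0.25.
n = z²·p(1−p)/E² = 1.960² × 0.2500 / 0.036² = 3.8416 × 0.2500 / 0.001296 ≈ 741.05.
Rounding up gives n = 742.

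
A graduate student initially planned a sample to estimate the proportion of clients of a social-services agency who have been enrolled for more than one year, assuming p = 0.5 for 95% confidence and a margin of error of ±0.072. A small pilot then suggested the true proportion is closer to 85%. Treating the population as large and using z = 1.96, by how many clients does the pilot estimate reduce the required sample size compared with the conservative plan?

Conservative (p = 0.5): n = 1.96² × 0.25 / 0.072² ≈ 185.26 → 186.
Using p = 0.85: p(1−p) = 0.1275, so n = 1.96² × 0.1275 / 0.072² ≈ 94.48 → 95.
Reduction: 186 − 95 = 91.

91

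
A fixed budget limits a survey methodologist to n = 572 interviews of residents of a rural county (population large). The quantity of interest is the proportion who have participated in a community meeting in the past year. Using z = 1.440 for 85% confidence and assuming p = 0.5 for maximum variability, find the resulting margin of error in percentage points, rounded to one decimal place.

SE(p̂) = √[p(1−p)/n] = √[0.2500/572] = 0.02091.
E = z × SE = 1.440 × 0.02091 = 0.03010, or 3.0 percentage points.

3.0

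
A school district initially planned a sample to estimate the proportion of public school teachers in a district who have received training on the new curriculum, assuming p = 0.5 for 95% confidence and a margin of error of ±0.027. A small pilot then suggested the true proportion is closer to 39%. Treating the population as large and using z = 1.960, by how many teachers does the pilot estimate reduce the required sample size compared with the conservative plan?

64

Conservative (p = 0.5): n = 1.960² × 0.25 / 0.027² ≈ 1317.42 → 1318.
Using p = 0.39: p(1−p) = 0.2379, so n = 1.960² × 0.2379 / 0.027² ≈ 1253.66 → 1254.
Reduction: 1318 − 1254 = 64.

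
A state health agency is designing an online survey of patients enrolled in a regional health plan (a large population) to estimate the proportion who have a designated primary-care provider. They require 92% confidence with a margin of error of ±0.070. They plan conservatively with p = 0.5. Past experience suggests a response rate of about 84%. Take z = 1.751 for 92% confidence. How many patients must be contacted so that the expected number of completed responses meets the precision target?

187

Completed interviews needed: n₀ = 1.751² × 0.2500 / 0.070² ≈ 156.43 → 157.
At an 84% response rate, contacts needed = 157 / 0.84 ≈ 186.90 → 187.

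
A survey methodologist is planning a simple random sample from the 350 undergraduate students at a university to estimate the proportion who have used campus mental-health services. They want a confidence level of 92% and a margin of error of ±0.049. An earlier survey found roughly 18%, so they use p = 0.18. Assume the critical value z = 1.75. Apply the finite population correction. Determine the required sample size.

123

Unadjusted: n₀ = 1.75² × 0.18 × 0.82 / 0.049² ≈ 188.27, so n₀ = 189.
Finite population correction with N = 350: n = n₀ / (1 + (n₀−1)/N) = 189 / (1 + 188/350) = 189 / 1.5371 ≈ 122.96.
Rounding up, n = 123.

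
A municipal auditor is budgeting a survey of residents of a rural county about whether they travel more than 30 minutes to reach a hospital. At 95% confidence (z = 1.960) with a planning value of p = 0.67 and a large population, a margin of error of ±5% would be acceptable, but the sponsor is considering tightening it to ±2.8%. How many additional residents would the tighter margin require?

744

At ±5%: n = 1.960² × 0.2211 / 0.050² ≈ 339.75 → 340.
At ±2.8%: n = 1.960² × 0.2211 / 0.028² ≈ 1083.39 → 1084.
Additional respondents: 1084 − 340 = 744.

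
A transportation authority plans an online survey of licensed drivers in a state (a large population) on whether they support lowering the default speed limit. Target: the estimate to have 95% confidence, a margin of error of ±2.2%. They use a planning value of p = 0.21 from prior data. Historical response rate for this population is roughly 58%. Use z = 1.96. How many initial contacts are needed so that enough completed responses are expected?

Completed interviews needed: n₀ = 1.96² × 0.1659 / 0.022² ≈ 1316.78 → 1317.
At a 58% response rate, contacts needed = 1317 / 0.58 ≈ 2270.69 → 2271.

2271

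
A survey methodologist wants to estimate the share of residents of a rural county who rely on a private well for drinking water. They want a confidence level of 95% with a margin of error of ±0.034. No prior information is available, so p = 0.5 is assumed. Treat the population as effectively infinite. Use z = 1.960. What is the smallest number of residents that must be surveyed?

With p = 0.5, p(1−p) = 0.25.
n = z²·p(1−p)/E² = 1.960² × 0.2500 / 0.034² = 3.8416 × 0.2500 / 0.001156 ≈ 830.80.
Rounding up gives n = 831.

831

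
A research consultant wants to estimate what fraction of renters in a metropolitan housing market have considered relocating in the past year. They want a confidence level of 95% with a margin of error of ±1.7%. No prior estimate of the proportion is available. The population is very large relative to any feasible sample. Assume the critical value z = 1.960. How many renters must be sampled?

With no prior estimate, use p = 0.5, giving p(1−p) = 0.25.
n = z²·p(1−p)/E² = 1.960² × 0.2500 / 0.017² = 3.8416 × 0.2500 / 0.000289 ≈ 3323.18.
Rounding up gives n = 3324.

3324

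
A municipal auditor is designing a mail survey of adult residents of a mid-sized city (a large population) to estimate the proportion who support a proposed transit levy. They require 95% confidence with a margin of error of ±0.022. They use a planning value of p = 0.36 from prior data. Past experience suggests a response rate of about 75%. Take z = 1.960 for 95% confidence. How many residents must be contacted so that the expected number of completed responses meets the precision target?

Completed interviews needed: n₀ = 1.960² × 0.2304 / 0.022² ≈ 1828.73 → 1829.
At a 75% response rate, contacts needed = 1829 / 0.75 ≈ 2438.67 → 2439.

2439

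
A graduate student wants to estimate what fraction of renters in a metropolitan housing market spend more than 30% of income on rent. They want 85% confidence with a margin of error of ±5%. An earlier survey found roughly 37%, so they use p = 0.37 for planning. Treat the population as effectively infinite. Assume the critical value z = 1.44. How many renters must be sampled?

With p = 0.37, p(1−p) = 0.2331.
n = z²·p(1−p)/E² = 1.44² × 0.2331 / 0.050² = 2.0736 × 0.2331 / 0.002500 ≈ 193.34.
Rounding up gives n = 194.

194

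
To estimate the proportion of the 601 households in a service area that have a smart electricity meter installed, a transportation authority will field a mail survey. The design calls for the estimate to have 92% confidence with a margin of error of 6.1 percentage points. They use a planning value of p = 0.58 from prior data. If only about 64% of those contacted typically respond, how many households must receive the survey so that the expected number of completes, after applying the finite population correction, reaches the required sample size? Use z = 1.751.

236

Completed interviews needed (unadjusted): n₀ = 1.751² × 0.2436 / 0.061² ≈ 200.72 → 201.
FPC for N = 601: n = 201 / (1 + 200/601) = 201 / 1.3328 ≈ 150.81 → 151.
At a 64% response rate, contacts needed = 151 / 0.64 ≈ 235.94 → 236.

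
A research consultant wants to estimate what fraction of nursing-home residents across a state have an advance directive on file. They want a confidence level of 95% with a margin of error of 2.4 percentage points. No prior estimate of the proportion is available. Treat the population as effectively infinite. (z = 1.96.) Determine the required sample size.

With no prior estimate, use p = 0.5, giving p(1−p) = 0.25.
n = z²·p(1−p)/E² = 1.96² × 0.2500 / 0.024² = 3.8416 × 0.2500 / 0.000576 ≈ 1667.36.
Rounding up gives n = 1668.

1668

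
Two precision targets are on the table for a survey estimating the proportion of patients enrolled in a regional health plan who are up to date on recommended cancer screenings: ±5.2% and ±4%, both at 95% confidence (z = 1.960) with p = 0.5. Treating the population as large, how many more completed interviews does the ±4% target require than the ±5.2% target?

At ±5.2%: n = 1.960² × 0.2500 / 0.052² ≈ 355.18 → 356.
At ±4%: n = 1.960² × 0.2500 / 0.040² ≈ 600.25 → 601.
Additional respondents: 601 − 356 = 245.

245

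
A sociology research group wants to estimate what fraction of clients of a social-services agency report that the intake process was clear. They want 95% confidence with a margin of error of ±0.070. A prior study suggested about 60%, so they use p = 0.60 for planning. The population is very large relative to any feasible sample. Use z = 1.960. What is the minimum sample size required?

189

With p = 0.60, p(1−p) = 0.2400.
n = z²·p(1−p)/E² = 1.960² × 0.2400 / 0.070² = 3.8416 × 0.2400 / 0.004900 ≈ 188.16.
Rounding up gives n = 189.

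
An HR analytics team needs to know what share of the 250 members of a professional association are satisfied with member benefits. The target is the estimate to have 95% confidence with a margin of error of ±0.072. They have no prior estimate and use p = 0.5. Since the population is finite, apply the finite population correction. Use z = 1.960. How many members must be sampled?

Unadjusted: n₀ = 1.960² × 0.50 × 0.50 / 0.072² ≈ 185.26, so n₀ = 186.
Finite population correction with N = 250: n = n₀ / (1 + (n₀−1)/N) = 186 / (1 + 185/250) = 186 / 1.7400 ≈ 106.90.
Rounding up, n = 107.

107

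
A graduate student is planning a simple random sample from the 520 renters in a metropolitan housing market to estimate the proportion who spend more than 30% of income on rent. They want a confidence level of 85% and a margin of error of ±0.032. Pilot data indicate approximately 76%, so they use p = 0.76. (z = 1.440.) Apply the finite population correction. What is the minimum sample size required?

217

Unadjusted: n₀ = 1.440² × 0.76 × 0.24 / 0.032² ≈ 369.36, so n₀ = 370.
Finite population correction with N = 520: n = n₀ / (1 + (n₀−1)/N) = 370 / (1 + 369/520) = 370 / 1.7096 ≈ 216.42.
Rounding up, n = 217.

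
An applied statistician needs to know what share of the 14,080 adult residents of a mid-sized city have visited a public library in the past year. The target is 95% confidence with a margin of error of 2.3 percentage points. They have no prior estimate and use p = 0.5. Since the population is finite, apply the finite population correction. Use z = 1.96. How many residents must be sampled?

1609

Unadjusted: n₀ = 1.96² × 0.50 × 0.50 / 0.023² ≈ 1815.50, so n₀ = 1816.
Finite population correction with N = 14,080: n = n₀ / (1 + (n₀−1)/N) = 1816 / (1 + 1815/14080) = 1816 / 1.1289 ≈ 1608.64.
Rounding up, n = 1609.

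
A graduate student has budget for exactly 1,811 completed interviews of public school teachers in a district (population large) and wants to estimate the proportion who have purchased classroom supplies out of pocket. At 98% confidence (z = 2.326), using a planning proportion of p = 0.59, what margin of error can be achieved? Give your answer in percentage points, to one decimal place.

2.7

SE(p̂) = √[p(1−p)/n] = √[0.2419/1811] = 0.01156.
E = z × SE = 2.326 × 0.01156 = 0.02688, or 2.7 percentage points.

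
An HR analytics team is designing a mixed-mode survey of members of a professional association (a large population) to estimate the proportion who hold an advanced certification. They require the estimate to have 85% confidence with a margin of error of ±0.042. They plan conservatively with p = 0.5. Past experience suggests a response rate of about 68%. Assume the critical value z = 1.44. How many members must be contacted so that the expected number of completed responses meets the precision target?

433

Completed interviews needed: n₀ = 1.44² × 0.2500 / 0.042² ≈ 293.88 → 294.
At a 68% response rate, contacts needed = 294 / 0.68 ≈ 432.35 → 433.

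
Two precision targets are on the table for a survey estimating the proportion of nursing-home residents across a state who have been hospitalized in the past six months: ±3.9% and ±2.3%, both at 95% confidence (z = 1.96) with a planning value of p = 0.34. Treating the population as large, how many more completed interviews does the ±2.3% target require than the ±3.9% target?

At ±3.9%: n = 1.96² × 0.2244 / 0.039² ≈ 566.77 → 567.
At ±2.3%: n = 1.96² × 0.2244 / 0.023² ≈ 1629.59 → 1630.
Additional respondents: 1630 − 567 = 1063.

1063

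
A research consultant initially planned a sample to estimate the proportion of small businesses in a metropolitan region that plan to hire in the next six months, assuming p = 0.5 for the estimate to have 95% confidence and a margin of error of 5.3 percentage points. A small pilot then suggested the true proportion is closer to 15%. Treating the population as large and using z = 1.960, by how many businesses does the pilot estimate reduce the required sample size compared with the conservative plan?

167

Conservative (p = 0.5): n = 1.960² × 0.25 / 0.053² ≈ 341.90 → 342.
Using p = 0.15: p(1−p) = 0.1275, so n = 1.960² × 0.1275 / 0.053² ≈ 174.37 → 175.
Reduction: 342 − 175 = 167.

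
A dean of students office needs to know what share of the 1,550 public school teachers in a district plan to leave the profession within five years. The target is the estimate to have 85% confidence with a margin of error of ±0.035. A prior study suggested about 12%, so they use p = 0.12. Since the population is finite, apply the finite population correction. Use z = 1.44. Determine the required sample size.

161

Unadjusted: n₀ = 1.44² × 0.12 × 0.88 / 0.035² ≈ 178.75, so n₀ = 179.
Finite population correction with N = 1,550: n = n₀ / (1 + (n₀−1)/N) = 179 / (1 + 178/1550) = 179 / 1.1148 ≈ 160.56.
Rounding up, n = 161.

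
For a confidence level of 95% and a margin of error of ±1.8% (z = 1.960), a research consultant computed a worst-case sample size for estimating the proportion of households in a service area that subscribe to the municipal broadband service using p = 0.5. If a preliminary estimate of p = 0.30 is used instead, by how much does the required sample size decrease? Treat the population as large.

Conservative (p = 0.5): n = 1.960² × 0.25 / 0.018² ≈ 2964.20 → 2965.
Using p = 0.30: p(1−p) = 0.2100, so n = 1.960² × 0.2100 / 0.018² ≈ 2489.93 → 2490.
Reduction: 2965 − 2490 = 475.

475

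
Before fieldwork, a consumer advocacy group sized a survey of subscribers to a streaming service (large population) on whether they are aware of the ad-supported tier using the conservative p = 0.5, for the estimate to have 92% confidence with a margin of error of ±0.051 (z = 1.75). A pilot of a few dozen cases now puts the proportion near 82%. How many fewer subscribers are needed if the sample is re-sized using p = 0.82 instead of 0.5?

Conservative (p = 0.5): n = 1.75² × 0.25 / 0.051² ≈ 294.36 → 295.
Using p = 0.82: p(1−p) = 0.1476, so n = 1.75² × 0.1476 / 0.051² ≈ 173.79 → 174.
Reduction: 295 − 174 = 121.

121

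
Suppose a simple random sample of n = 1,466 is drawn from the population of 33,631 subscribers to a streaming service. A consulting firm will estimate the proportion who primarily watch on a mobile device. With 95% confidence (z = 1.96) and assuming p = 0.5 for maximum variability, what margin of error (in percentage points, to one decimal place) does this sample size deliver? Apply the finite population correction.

2.5

Finite-population factor: (N−n)/(N−1) = (33631−1466)/(33631−1) = 0.9564.
SE(p̂) = √[p(1−p)/n · (N−n)/(N−1)] = √[0.2500/1466 × 0.9564] = 0.01277.
E = z × SE = 1.96 × 0.01277 = 0.02503 ≈ 2.5 percentage points.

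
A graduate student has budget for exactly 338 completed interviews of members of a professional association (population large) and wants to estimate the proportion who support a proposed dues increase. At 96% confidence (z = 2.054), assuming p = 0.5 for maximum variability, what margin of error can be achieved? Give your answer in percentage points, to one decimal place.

SE(p̂) = √[p(1−p)/n] = √[0.2500/338] = 0.02720.
E = z × SE = 2.054 × 0.02720 = 0.05586, or 5.6 percentage points.

5.6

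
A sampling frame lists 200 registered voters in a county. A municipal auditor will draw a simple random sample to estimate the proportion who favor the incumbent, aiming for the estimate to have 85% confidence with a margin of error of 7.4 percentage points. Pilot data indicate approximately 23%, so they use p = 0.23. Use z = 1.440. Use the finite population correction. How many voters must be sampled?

51

Unadjusted: n₀ = 1.440² × 0.23 × 0.77 / 0.074² ≈ 67.06, so n₀ = 68.
Finite population correction with N = 200: n = n₀ / (1 + (n₀−1)/N) = 68 / (1 + 67/200) = 68 / 1.3350 ≈ 50.94.
Rounding up, n = 51.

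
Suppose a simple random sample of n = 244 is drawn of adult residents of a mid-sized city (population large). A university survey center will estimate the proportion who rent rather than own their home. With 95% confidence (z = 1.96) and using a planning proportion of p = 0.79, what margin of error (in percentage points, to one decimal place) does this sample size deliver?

5.1

SE(p̂) = √[p(1−p)/n] = √[0.1659/244] = 0.02608.
E = z × SE = 1.96 × 0.02608 = 0.05111, or 5.1 percentage points.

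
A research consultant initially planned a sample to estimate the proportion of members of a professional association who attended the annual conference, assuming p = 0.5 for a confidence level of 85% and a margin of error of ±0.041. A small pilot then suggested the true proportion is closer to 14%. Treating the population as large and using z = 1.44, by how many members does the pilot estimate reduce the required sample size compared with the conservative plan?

160

Conservative (p = 0.5): n = 1.44² × 0.25 / 0.041² ≈ 308.39 → 309.
Using p = 0.14: p(1−p) = 0.1204, so n = 1.44² × 0.1204 / 0.041² ≈ 148.52 → 149.
Reduction: 309 − 149 = 160.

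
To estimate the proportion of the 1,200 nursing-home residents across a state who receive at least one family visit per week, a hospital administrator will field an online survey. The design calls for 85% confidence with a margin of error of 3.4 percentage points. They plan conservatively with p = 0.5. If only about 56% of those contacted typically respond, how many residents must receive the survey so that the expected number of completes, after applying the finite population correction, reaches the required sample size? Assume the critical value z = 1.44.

584

Completed interviews needed (unadjusted): n₀ = 1.44² × 0.2500 / 0.034² ≈ 448.44 → 449.
FPC for N = 1,200: n = 449 / (1 + 448/1200) = 449 / 1.3733 ≈ 326.94 → 327.
At a 56% response rate, contacts needed = 327 / 0.56 ≈ 583.93 → 584.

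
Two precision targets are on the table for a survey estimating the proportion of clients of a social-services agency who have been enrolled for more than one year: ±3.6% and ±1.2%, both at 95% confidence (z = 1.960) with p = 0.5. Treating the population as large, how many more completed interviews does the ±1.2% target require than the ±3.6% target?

5928

At ±3.6%: n = 1.960² × 0.2500 / 0.036² ≈ 741.05 → 742.
At ±1.2%: n = 1.960² × 0.2500 / 0.012² ≈ 6669.44 → 6670.
Additional respondents: 6670 − 742 = 5928.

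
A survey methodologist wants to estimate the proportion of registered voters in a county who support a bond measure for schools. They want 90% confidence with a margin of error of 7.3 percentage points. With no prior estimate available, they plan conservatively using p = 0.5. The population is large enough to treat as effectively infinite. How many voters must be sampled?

127

For 90% confidence, z = 1.64.
With p = 0.5, p(1−p) = 0.25.
n = z²·p(1−p)/E² = 1.64² × 0.2500 / 0.073² = 2.6896 × 0.2500 / 0.005329 ≈ 126.18.
Rounding up gives n = 127.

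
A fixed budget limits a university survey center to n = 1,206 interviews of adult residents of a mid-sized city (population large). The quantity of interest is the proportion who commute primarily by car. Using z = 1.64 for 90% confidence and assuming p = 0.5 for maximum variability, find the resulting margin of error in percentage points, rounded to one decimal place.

SE(p̂) = √[p(1−p)/n] = √[0.2500/1206] = 0.01440.
E = z × SE = 1.64 × 0.01440 = 0.02361, or 2.4 percentage points.

2.4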